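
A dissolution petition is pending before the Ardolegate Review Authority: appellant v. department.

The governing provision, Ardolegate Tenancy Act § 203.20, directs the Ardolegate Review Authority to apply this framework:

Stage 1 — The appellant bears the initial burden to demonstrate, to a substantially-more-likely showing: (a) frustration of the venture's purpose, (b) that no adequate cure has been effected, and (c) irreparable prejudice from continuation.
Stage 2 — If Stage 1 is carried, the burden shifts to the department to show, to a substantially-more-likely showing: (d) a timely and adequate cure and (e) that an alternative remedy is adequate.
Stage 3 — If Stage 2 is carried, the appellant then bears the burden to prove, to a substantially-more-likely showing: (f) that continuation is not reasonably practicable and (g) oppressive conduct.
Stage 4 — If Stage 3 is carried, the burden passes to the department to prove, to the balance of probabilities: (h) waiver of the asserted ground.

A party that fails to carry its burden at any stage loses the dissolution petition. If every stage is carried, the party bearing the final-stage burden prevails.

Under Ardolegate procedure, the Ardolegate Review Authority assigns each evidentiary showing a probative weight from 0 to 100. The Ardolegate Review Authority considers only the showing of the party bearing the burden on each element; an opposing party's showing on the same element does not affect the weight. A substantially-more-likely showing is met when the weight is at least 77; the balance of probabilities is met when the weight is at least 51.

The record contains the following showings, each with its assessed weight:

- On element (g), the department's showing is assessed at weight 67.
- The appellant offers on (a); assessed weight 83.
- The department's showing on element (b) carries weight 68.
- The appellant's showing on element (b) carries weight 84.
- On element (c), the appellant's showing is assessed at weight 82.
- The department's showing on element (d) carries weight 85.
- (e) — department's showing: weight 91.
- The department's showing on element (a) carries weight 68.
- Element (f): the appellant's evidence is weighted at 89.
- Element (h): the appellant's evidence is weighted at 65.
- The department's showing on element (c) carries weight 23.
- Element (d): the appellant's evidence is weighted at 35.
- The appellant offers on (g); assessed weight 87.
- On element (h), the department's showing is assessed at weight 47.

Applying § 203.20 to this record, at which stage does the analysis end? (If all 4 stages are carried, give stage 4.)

stage 4

Stage 1 (appellant, a substantially-more-likely showing, weight is at least 77): (a) 83 (department's 68 disregarded) ≥ 77 — meets; (b) 84 (department's 68 disregarded) ≥ 77 — meets; (c) 82 (department's 23 disregarded) ≥ 77 — meets.
  The appellant carries Stage 1; the department now bears the burden.
Stage 2 (department, a substantially-more-likely showing, weight is at least 77): (d) 85 (appellant's 35 disregarded) ≥ 77 — meets; (e) 91 ≥ 77 — meets.
  All elements met. The burden passes to the appellant.
Stage 3 (appellant, a substantially-more-likely showing, weight is at least 77): (f) 89 ≥ 77 — meets; (g) 87 (department's 67 disregarded) ≥ 77 — meets.
  All elements met. The burden passes to the department.
Stage 4 (department, the balance of probabilities, weight is at least 51): (h) 47 (appellant's 65 disregarded) < 51 — fails.
  The department does not carry Stage 4.
So the appellant prevails.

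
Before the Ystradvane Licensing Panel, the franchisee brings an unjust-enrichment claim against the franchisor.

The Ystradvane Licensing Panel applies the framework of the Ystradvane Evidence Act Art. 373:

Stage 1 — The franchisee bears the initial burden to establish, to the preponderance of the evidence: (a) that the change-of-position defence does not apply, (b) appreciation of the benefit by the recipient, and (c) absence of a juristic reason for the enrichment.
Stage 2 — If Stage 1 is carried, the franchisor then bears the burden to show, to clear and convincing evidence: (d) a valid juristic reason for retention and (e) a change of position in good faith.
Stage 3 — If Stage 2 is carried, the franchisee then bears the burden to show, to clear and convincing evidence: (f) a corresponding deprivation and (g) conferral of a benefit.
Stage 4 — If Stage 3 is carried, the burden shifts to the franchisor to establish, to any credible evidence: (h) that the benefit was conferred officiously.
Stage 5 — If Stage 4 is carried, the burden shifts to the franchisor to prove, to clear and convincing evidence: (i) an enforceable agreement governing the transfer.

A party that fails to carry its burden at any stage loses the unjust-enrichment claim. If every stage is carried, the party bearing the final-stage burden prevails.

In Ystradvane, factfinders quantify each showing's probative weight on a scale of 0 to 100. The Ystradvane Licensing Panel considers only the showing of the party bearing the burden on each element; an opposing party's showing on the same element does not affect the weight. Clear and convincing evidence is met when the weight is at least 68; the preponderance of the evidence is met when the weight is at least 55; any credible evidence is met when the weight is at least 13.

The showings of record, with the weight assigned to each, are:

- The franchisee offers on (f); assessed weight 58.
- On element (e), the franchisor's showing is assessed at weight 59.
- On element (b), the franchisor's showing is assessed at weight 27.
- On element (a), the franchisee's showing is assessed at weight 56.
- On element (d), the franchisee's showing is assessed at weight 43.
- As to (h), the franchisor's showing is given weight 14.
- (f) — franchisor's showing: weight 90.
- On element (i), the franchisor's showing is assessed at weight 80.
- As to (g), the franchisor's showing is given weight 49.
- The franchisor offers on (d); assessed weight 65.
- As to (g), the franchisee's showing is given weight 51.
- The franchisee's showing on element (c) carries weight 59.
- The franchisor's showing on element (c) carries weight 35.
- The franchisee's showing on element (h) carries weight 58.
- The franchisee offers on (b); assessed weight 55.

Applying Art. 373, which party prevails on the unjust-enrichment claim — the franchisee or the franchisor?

At Stage 1 the franchisee must meet the preponderance of the evidence (weight is at least 55): on (a) the weight is 56, which does reach 55, so (a) meets the standard; on (b) the weight is 55 (the franchisor's 27 is given no effect), ≥ 55, so (b) meets the standard; on (c) the weight is 59 (the franchisor's 35 is given no effect), ≥ 55, so (c) meets the standard.
  The franchisee carries Stage 1; the franchisor now bears the burden.
At Stage 2 the franchisor must meet clear and convincing evidence (weight is at least 68): on (d) the weight is 65 (the franchisee's 43 is given no effect), which does not reach 68, so (d) does not meet the standard; on (e) the weight is 59, which does not reach 68, so (e) does not meet the standard.
  The franchisor does not carry Stage 2.
The analysis ends at Stage 2; the franchisee prevails.

franchisee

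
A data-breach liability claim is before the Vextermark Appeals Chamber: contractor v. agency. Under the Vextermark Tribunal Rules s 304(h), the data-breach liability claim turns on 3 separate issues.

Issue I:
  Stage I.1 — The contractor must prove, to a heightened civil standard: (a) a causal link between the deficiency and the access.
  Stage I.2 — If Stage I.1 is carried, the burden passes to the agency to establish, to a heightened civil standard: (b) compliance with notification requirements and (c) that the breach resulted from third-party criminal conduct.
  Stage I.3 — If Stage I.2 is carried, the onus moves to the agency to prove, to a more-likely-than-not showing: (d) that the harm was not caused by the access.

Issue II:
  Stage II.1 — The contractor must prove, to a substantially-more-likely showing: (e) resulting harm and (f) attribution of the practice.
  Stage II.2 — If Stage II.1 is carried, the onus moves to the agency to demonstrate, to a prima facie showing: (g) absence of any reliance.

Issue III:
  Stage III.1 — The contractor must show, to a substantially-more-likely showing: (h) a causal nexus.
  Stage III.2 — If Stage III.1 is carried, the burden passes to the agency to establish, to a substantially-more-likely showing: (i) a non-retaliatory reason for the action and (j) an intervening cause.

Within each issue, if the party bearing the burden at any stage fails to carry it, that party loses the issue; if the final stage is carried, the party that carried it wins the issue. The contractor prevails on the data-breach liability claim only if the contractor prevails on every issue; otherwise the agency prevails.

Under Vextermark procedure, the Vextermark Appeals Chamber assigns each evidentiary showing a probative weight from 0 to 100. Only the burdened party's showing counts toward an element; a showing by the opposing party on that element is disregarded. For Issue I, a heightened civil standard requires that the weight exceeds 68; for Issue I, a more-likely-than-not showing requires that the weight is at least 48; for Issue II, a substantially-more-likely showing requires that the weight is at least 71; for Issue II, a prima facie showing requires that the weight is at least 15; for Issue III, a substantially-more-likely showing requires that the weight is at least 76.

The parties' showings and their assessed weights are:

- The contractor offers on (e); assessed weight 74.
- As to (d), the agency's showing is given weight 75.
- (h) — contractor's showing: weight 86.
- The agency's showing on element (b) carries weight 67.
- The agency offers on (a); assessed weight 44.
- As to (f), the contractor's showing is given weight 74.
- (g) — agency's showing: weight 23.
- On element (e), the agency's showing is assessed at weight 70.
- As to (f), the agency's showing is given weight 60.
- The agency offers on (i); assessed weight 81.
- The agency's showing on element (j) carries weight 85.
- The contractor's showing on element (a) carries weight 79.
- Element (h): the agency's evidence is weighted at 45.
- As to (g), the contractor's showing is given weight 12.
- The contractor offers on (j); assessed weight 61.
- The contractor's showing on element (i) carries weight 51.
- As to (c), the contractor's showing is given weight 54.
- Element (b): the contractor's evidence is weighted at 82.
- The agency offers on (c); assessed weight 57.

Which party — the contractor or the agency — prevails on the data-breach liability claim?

— Issue I —
Stage I.1 (contractor, a heightened civil standard, weight exceeds 68): (a) 79 (agency's 44 disregarded) > 68 — meets.
  Stage I.1 carried; the burden shifts to the agency.
Stage I.2 (agency, a heightened civil standard, weight exceeds 68): (b) 67 (contractor's 82 disregarded) ≤ 68 — fails; (c) 57 (contractor's 54 disregarded) ≤ 68 — fails.
  Stage I.2 not carried; the agency fails its burden.
The contractor prevails on this issue.
— Issue II —
Stage II.1 (contractor, a substantially-more-likely showing, weight is at least 71): (e) 74 (agency's 70 disregarded) ≥ 71 — meets; (f) 74 (agency's 60 disregarded) ≥ 71 — meets.
  All elements met. The burden passes to the agency.
Stage II.2 (agency, a prima facie showing, weight is at least 15): (g) 23 (contractor's 12 disregarded) ≥ 15 — meets.
  The agency carries the last stage.
Every stage carried; the agency prevails on this issue.
— Issue III —
At Stage III.1 the contractor must meet a substantially-more-likely showing (weight is at least 76): on (h) the weight is 86 (the agency's 45 is given no effect), which does reach 76, so (h) meets the standard.
  All elements met. The burden passes to the agency.
At Stage III.2 the agency must meet a substantially-more-likely showing (weight is at least 76): on (i) the weight is 81 (the contractor's 51 is given no effect), which does reach 76, so (i) meets the standard; on (j) the weight is 85 (the contractor's 61 is given no effect), which does reach 76, so (j) meets the standard.
  Stage III.2 carried; the final stage is satisfied.
With every stage satisfied, the agency prevails on this issue.
Per-issue: Issue I → contractor; Issue II → agency; Issue III → agency. The contractor must prevail on every issue; overall, the agency prevails.

agency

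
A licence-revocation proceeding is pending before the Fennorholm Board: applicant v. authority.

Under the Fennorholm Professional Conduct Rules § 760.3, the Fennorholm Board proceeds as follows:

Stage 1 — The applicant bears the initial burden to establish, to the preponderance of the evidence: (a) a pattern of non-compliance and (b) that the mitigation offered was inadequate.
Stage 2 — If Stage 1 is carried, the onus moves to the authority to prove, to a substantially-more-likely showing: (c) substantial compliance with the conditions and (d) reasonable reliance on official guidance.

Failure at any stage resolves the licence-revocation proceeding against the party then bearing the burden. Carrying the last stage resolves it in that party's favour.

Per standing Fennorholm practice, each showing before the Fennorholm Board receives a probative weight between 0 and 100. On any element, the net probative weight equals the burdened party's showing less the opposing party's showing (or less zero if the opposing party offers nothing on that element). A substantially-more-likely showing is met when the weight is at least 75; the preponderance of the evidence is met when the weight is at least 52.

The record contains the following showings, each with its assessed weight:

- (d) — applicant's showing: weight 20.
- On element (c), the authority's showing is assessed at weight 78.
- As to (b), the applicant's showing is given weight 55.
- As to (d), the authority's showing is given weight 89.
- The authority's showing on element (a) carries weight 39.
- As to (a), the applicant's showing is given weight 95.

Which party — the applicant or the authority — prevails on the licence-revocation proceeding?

applicant

Stage 1 — burden on applicant; standard: the preponderance of the evidence (weight is at least 52).
    (a): 95 − 39 = 56 ≥ 52 [met]
    (b): 55 ≥ 52 [met]
  Stage 1 carried; the burden shifts to the authority.
Stage 2 — burden on authority; standard: a substantially-more-likely showing (weight is at least 75).
    (c): 78 ≥ 75 [met]
    (d): 89 − 20 = 69 < 75 [not met]
  Not every element is met, so the authority fails to carry Stage 2.
So the applicant prevails.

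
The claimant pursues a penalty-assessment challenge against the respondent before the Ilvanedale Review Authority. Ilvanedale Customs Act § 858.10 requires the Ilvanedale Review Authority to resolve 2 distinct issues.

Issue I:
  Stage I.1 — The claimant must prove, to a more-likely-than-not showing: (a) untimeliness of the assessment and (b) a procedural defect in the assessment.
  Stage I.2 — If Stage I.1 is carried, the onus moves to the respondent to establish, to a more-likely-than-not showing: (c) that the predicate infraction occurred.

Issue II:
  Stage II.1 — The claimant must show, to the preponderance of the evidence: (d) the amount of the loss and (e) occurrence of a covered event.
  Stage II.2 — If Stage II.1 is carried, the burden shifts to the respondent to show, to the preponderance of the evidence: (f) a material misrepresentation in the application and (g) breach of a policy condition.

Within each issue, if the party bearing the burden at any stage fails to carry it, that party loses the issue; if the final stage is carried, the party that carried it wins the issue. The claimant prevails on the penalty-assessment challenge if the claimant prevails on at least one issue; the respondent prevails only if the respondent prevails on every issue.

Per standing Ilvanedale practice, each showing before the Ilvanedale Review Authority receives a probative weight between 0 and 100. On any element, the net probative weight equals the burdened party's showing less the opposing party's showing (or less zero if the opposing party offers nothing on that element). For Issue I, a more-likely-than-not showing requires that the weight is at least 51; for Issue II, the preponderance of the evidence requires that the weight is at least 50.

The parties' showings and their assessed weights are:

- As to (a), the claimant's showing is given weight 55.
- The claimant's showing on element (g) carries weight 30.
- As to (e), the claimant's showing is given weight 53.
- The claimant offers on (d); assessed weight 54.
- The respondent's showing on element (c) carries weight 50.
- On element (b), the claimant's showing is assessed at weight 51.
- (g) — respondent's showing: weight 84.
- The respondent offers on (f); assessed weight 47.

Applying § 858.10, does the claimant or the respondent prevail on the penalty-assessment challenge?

— Issue I —
At Stage I.1 the claimant must meet a more-likely-than-not showing (weight is at least 51): on (a) the weight is 55, which does reach 51, so (a) meets the standard; on (b) the weight is 51, ≥ 51, so (b) meets the standard.
  Stage I.1 is satisfied; the onus moves to the respondent.
At Stage I.2 the respondent must meet a more-likely-than-not showing (weight is at least 51): on (c) the weight is 50, which does not reach 51, so (c) does not meet the standard.
  Stage I.2 not carried; the respondent fails its burden.
The claimant prevails on this issue.
— Issue II —
At Stage II.1 the claimant must meet the preponderance of the evidence (weight is at least 50): on (d) the weight is 54, which does reach 50, so (d) meets the standard; on (e) the weight is 53, ≥ 50, so (e) meets the standard.
  Stage II.1 carried; the burden shifts to the respondent.
At Stage II.2 the respondent must meet the preponderance of the evidence (weight is at least 50): on (f) the weight is 47, which does not reach 50, so (f) does not meet the standard; on (g) the weight is 84 less the opposing 30 gives net 54, ≥ 50, so (g) meets the standard.
  Not every element is met, so the respondent fails to carry Stage II.2.
The analysis ends at Stage II.2; the claimant prevails on this issue.
Per-issue: Issue I → claimant; Issue II → claimant. The claimant must prevail on at least one issue; overall, the claimant prevails.

claimant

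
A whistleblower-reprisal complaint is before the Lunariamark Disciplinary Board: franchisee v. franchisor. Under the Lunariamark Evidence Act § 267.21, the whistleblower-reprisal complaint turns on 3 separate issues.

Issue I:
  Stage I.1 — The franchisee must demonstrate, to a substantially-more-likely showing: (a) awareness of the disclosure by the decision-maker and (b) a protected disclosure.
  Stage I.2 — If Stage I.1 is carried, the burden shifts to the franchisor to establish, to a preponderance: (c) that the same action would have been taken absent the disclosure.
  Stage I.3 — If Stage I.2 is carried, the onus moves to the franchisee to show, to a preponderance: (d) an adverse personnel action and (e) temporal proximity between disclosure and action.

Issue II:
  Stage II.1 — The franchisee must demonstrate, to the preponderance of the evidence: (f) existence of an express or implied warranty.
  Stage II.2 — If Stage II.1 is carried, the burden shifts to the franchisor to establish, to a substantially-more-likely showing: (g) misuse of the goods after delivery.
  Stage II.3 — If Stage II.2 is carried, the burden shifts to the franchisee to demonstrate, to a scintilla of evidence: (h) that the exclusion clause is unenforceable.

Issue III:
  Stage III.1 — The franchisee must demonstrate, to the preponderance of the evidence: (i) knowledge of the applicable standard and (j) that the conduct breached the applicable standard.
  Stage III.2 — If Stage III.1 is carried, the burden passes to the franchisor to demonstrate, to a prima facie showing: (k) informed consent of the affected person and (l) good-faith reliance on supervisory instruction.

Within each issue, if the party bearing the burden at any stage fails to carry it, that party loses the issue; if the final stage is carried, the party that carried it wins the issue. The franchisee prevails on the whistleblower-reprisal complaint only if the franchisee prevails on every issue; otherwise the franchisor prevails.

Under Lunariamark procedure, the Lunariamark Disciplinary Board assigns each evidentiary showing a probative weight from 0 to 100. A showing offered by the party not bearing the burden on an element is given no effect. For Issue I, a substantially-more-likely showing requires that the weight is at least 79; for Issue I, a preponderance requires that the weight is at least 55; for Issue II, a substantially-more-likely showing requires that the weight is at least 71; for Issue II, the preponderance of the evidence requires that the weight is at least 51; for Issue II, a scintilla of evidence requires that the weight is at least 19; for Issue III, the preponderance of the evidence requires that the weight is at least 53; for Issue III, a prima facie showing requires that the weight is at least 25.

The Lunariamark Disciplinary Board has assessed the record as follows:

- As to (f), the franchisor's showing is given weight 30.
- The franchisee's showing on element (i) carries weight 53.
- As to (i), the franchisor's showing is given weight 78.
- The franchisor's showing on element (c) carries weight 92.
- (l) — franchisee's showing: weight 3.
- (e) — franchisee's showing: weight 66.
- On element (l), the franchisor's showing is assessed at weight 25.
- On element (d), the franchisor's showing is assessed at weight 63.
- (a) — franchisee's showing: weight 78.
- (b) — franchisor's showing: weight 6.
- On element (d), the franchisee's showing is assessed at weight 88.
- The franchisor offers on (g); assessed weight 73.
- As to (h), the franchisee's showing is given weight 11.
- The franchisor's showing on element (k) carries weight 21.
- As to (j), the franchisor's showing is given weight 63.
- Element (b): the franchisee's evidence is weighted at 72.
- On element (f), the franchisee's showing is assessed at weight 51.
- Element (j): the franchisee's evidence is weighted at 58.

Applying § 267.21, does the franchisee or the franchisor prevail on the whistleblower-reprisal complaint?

— Issue I —
At Stage I.1 the franchisee must meet a substantially-more-likely showing (weight is at least 79): on (a) the weight is 78, < 79, so (a) does not meet the standard; on (b) the weight is 72 (the franchisor's 6 is given no effect), which does not reach 79, so (b) does not meet the standard.
  The franchisee does not carry Stage I.1.
So the franchisor prevails on this issue.
— Issue II —
At Stage II.1 the franchisee must meet the preponderance of the evidence (weight is at least 51): on (f) the weight is 51 (the franchisor's 30 is given no effect), which does reach 51, so (f) meets the standard.
  The franchisee carries Stage II.1; the franchisor now bears the burden.
At Stage II.2 the franchisor must meet a substantially-more-likely showing (weight is at least 71): on (g) the weight is 73, ≥ 71, so (g) meets the standard.
  The franchisor carries Stage II.2; the franchisee now bears the burden.
At Stage II.3 the franchisee must meet a scintilla of evidence (weight is at least 19): on (h) the weight is 11, < 19, so (h) does not meet the standard.
  The franchisee does not carry Stage II.3.
The analysis ends at Stage II.3; the franchisor prevails on this issue.
— Issue III —
At Stage III.1 the franchisee must meet the preponderance of the evidence (weight is at least 53): on (i) the weight is 53 (the franchisor's 78 is given no effect), which does reach 53, so (i) meets the standard; on (j) the weight is 58 (the franchisor's 63 is given no effect), ≥ 53, so (j) meets the standard.
  All elements met. The burden passes to the franchisor.
At Stage III.2 the franchisor must meet a prima facie showing (weight is at least 25): on (k) the weight is 21, < 25, so (k) does not meet the standard; on (l) the weight is 25 (the franchisee's 3 is given no effect), which does reach 25, so (l) meets the standard.
  Stage III.2 not carried; the franchisor fails its burden.
So the franchisee prevails on this issue.
Per-issue: Issue I → franchisor; Issue II → franchisor; Issue III → franchisee. The franchisee must prevail on every issue; overall, the franchisor prevails.

franchisor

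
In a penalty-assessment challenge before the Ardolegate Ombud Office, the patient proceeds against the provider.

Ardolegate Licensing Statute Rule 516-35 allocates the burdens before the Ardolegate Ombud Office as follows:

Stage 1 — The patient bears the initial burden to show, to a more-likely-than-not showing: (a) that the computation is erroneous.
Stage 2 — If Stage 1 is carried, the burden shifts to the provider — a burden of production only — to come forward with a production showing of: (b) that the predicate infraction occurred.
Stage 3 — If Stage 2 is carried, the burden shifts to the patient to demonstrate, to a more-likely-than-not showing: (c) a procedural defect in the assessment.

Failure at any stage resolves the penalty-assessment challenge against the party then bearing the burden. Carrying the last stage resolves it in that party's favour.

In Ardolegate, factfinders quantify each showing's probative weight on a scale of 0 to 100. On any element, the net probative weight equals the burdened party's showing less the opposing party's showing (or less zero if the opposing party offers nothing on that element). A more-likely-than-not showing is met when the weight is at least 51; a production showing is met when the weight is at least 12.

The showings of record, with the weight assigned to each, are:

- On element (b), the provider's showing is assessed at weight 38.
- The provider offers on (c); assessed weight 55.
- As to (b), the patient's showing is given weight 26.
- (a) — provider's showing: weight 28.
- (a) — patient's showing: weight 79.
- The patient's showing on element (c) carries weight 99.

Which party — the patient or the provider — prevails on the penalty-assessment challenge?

Stage 1 — burden on patient; standard: a more-likely-than-not showing (weight is at least 51).
    (a): 79 − 28 = 51 ≥ 51 [met]
  Stage 1 carried; the burden shifts to the provider.
Stage 2 — burden on provider; standard: a production showing (weight is at least 12).
    (b): 38 − 26 = 12 ≥ 12 [met]
  Stage 2 carried; the burden shifts to the patient.
Stage 3 — burden on patient; standard: a more-likely-than-not showing (weight is at least 51).
    (c): 99 − 55 = 44 < 51 [not met]
  Not every element is met, so the patient fails to carry Stage 3.
So the provider prevails.

provider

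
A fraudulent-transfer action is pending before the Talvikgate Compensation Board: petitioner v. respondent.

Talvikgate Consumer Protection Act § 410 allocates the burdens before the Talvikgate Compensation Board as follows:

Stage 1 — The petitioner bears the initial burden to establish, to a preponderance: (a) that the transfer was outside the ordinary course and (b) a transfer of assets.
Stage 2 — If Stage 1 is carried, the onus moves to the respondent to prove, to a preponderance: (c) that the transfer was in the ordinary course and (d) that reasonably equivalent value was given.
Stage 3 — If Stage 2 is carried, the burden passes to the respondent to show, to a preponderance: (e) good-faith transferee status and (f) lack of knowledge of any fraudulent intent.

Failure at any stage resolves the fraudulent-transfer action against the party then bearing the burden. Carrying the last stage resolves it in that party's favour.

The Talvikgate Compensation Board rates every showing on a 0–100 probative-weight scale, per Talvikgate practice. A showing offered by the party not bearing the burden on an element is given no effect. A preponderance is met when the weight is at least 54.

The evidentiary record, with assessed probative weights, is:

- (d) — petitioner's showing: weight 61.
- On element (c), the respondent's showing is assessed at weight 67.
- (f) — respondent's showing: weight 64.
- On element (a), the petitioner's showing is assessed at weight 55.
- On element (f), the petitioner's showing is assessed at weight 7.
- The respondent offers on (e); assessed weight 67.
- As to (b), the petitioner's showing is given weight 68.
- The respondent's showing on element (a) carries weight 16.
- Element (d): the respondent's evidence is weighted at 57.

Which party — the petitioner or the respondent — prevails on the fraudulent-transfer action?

respondent

At Stage 1 the petitioner must meet a preponderance (weight is at least 54): on (a) the weight is 55 (the respondent's 16 is given no effect), which does reach 54, so (a) meets the standard; on (b) the weight is 68, which does reach 54, so (b) meets the standard.
  Stage 1 carried; the burden shifts to the respondent.
At Stage 2 the respondent must meet a preponderance (weight is at least 54): on (c) the weight is 67, which does reach 54, so (c) meets the standard; on (d) the weight is 57 (the petitioner's 61 is given no effect), which does reach 54, so (d) meets the standard.
  All elements met. The respondent retains the burden for Stage 3.
At Stage 3 the respondent must meet a preponderance (weight is at least 54): on (e) the weight is 67, ≥ 54, so (e) meets the standard; on (f) the weight is 64 (the petitioner's 7 is given no effect), ≥ 54, so (f) meets the standard.
  Stage 3 carried; the final stage is satisfied.
All stages carried — the respondent prevails.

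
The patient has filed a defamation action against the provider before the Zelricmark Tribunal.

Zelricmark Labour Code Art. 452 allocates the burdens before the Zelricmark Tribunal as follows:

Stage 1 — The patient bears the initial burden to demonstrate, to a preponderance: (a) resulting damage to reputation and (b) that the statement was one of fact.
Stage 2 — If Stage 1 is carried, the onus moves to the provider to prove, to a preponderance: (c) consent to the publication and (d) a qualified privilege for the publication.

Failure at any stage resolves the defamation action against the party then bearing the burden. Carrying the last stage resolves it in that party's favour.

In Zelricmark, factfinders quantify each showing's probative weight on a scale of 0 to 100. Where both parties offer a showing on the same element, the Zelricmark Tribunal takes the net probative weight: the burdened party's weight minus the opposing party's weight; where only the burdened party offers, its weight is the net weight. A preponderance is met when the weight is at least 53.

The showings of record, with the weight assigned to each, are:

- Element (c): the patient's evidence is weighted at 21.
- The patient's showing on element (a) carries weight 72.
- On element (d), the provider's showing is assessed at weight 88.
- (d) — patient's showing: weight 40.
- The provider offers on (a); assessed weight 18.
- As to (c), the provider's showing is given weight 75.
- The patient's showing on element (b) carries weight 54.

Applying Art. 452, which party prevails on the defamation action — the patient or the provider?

patient

Stage 1 (patient, a preponderance, weight is at least 53): (a) net 72−18=54 ≥ 53 — meets; (b) 54 ≥ 53 — meets.
  The patient carries Stage 1; the provider now bears the burden.
Stage 2 (provider, a preponderance, weight is at least 53): (c) net 75−21=54 ≥ 53 — meets; (d) net 88−40=48 < 53 — fails.
  The provider does not carry Stage 2.
So the patient prevails.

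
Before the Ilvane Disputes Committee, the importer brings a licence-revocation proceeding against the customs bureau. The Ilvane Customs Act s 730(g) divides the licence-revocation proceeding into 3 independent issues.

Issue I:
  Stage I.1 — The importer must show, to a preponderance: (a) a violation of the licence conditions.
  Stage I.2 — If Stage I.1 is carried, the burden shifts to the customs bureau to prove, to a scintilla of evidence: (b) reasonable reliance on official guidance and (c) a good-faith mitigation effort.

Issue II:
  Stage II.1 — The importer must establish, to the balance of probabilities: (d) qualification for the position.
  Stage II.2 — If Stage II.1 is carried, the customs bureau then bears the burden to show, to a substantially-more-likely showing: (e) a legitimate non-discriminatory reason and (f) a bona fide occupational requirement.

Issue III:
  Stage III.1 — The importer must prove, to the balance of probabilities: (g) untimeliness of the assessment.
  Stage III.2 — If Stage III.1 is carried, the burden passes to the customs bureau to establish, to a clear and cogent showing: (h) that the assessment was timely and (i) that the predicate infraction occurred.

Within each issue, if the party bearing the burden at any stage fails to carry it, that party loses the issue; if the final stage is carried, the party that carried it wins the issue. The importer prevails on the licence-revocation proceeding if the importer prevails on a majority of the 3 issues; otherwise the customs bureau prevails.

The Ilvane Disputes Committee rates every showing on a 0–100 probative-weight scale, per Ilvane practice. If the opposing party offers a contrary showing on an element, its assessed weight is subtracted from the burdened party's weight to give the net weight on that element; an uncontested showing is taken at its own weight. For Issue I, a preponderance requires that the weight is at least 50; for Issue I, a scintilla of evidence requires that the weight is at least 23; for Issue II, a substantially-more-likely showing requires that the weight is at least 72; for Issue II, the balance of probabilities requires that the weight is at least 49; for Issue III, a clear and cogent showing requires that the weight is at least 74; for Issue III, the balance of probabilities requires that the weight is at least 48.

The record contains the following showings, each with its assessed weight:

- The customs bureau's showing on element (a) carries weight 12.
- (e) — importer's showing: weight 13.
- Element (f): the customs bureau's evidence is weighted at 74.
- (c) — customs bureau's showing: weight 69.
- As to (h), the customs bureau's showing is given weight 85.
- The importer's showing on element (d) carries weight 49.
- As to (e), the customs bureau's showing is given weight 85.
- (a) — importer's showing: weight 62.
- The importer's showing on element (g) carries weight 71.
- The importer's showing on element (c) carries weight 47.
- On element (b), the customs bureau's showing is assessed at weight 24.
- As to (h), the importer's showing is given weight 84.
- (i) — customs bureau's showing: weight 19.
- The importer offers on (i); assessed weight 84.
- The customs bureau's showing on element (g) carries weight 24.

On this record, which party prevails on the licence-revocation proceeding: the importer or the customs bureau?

— Issue I —
At Stage I.1 the importer must meet a preponderance (weight is at least 50): on (a) the weight is 62 less the opposing 12 gives net 50, which does reach 50, so (a) meets the standard.
  Stage I.1 is satisfied; the onus moves to the customs bureau.
At Stage I.2 the customs bureau must meet a scintilla of evidence (weight is at least 23): on (b) the weight is 24, ≥ 23, so (b) meets the standard; on (c) the weight is 69 less the opposing 47 gives net 22, < 23, so (c) does not meet the standard.
  Stage I.2 not carried; the customs bureau fails its burden.
The importer prevails on this issue.
— Issue II —
Stage II.1 (importer, the balance of probabilities, weight is at least 49): (d) 49 ≥ 49 — meets.
  Stage II.1 carried; the burden shifts to the customs bureau.
Stage II.2 (customs bureau, a substantially-more-likely showing, weight is at least 72): (e) net 85−13=72 ≥ 72 — meets; (f) 74 ≥ 72 — meets.
  All elements met at the final stage.
With every stage satisfied, the customs bureau prevails on this issue.
— Issue III —
At Stage III.1 the importer must meet the balance of probabilities (weight is at least 48): on (g) the weight is 71 less the opposing 24 gives net 47, which does not reach 48, so (g) does not meet the standard.
  Stage III.1 not carried; the importer fails its burden.
The customs bureau prevails on this issue.
Per-issue: Issue I → importer; Issue II → customs bureau; Issue III → customs bureau. The importer must prevail on a majority of issues; overall, the customs bureau prevails.

customs bureau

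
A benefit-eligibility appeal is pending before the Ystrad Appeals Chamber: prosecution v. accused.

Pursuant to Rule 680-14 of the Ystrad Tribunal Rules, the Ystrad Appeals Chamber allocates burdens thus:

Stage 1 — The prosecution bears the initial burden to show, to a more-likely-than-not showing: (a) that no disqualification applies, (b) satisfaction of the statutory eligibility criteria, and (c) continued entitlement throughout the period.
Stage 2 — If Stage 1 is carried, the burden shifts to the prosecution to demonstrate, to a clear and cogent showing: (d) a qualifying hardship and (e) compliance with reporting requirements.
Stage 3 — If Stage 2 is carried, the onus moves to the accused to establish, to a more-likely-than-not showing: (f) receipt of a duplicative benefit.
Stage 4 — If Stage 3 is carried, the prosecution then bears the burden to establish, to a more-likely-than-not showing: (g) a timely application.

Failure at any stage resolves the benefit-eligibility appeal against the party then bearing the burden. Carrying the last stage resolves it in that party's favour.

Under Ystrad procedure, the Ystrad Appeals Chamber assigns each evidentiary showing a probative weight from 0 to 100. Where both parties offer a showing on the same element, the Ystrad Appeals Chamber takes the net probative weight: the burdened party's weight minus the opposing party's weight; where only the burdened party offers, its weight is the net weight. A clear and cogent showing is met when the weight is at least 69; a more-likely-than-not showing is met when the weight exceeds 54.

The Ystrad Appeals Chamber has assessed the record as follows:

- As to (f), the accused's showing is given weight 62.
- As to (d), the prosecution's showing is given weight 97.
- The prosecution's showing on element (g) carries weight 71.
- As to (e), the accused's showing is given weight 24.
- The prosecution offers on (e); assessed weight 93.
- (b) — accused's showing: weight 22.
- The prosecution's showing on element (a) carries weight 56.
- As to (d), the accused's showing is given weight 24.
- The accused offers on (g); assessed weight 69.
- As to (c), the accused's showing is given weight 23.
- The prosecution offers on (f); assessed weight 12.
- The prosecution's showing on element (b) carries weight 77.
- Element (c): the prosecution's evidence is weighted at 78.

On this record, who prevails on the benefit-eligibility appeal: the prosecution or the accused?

At Stage 1 the prosecution must meet a more-likely-than-not showing (weight exceeds 54): on (a) the weight is 56, which does exceed 54, so (a) meets the standard; on (b) the weight is 77 less the opposing 22 gives net 55, which does exceed 54, so (b) meets the standard; on (c) the weight is 78 less the opposing 23 gives net 55, which does exceed 54, so (c) meets the standard.
  Stage 1 carried; the burden remains with the prosecution.
At Stage 2 the prosecution must meet a clear and cogent showing (weight is at least 69): on (d) the weight is 97 less the opposing 24 gives net 73, ≥ 69, so (d) meets the standard; on (e) the weight is 93 less the opposing 24 gives net 69, ≥ 69, so (e) meets the standard.
  Stage 2 is satisfied; the onus moves to the accused.
At Stage 3 the accused must meet a more-likely-than-not showing (weight exceeds 54): on (f) the weight is 62 less the opposing 12 gives net 50, ≤ 54, so (f) does not meet the standard.
  Stage 3 not carried; the accused fails its burden.
The analysis ends at Stage 3; the prosecution prevails.

prosecution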